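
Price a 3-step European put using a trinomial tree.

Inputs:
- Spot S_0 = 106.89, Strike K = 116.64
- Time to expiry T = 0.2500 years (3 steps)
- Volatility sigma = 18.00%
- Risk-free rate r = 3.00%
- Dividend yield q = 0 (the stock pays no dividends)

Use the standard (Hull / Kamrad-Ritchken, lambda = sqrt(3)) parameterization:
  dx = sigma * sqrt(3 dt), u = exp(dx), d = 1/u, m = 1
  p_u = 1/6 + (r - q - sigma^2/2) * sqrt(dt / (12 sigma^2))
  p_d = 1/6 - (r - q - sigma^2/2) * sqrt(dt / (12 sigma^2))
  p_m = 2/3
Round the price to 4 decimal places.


Answer: Price = V(0,0) = 9.7495

Derivation:
dt = T/N = 0.083333; dx = sigma*sqrt(3*dt) = 0.090000
u = exp(dx) = 1.094174; d = 1/u = 0.913931
p_u = 0.173056, p_m = 0.666667, p_d = 0.160278
Discount per step: exp(-r*dt) = 0.997503
Stock lattice S(k, j) with j the centered position index:
  k=0: S(0,+0) = 106.8900
  k=1: S(1,-1) = 97.6901; S(1,+0) = 106.8900; S(1,+1) = 116.9563
  k=2: S(2,-2) = 89.2820; S(2,-1) = 97.6901; S(2,+0) = 106.8900; S(2,+1) = 116.9563; S(2,+2) = 127.9706
  k=3: S(3,-3) = 81.5976; S(3,-2) = 89.2820; S(3,-1) = 97.6901; S(3,+0) = 106.8900; S(3,+1) = 116.9563; S(3,+2) = 127.9706; S(3,+3) = 140.0221
Terminal payoffs V(N, j) = max(K - S_T, 0):
  V(3,-3) = 35.042366; V(3,-2) = 27.357967; V(3,-1) = 18.949896; V(3,+0) = 9.750000; V(3,+1) = 0.000000; V(3,+2) = 0.000000; V(3,+3) = 0.000000
Backward induction: V(k, j) = exp(-r*dt) * [p_u * V(k+1, j+1) + p_m * V(k+1, j) + p_d * V(k+1, j-1)]
  V(2,-2) = exp(-r*dt) * [p_u*18.949896 + p_m*27.357967 + p_d*35.042366] = 27.066790
  V(2,-1) = exp(-r*dt) * [p_u*9.750000 + p_m*18.949896 + p_d*27.357967] = 18.658724
  V(2,+0) = exp(-r*dt) * [p_u*0.000000 + p_m*9.750000 + p_d*18.949896] = 9.513434
  V(2,+1) = exp(-r*dt) * [p_u*0.000000 + p_m*0.000000 + p_d*9.750000] = 1.558806
  V(2,+2) = exp(-r*dt) * [p_u*0.000000 + p_m*0.000000 + p_d*0.000000] = 0.000000
  V(1,-1) = exp(-r*dt) * [p_u*9.513434 + p_m*18.658724 + p_d*27.066790] = 18.377705
  V(1,+0) = exp(-r*dt) * [p_u*1.558806 + p_m*9.513434 + p_d*18.658724] = 9.578652
  V(1,+1) = exp(-r*dt) * [p_u*0.000000 + p_m*1.558806 + p_d*9.513434] = 2.557594
  V(0,+0) = exp(-r*dt) * [p_u*2.557594 + p_m*9.578652 + p_d*18.377705] = 9.749507


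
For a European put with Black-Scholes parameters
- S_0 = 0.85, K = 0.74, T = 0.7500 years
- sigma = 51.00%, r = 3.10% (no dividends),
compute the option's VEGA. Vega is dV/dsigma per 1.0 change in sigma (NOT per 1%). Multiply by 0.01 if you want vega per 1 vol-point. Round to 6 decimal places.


d1 = 0.5872527620; d2 = 0.1455798061
phi(d1) = 0.3357557102; exp(-qT) = 1.0000000000; exp(-rT) = 0.9770181987
Vega = S * exp(-qT) * phi(d1) * sqrt(T) = 0.8500 * 1.0000000000 * 0.3357557102 * 0.8660254038 = 0.247157

Answer: Vega = 0.247157


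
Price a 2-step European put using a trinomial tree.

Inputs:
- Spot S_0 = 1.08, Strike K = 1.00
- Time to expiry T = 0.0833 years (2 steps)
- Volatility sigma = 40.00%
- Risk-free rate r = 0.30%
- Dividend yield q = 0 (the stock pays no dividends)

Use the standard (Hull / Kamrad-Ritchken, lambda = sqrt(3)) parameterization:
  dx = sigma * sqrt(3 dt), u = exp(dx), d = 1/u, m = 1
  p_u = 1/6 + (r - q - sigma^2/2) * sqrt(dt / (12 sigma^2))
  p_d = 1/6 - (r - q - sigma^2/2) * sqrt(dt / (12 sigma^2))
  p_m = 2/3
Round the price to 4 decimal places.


Answer: Price = V(0,0) = 0.0207

Derivation:
dt = T/N = 0.041650; dx = sigma*sqrt(3*dt) = 0.141393
u = exp(dx) = 1.151877; d = 1/u = 0.868148
p_u = 0.155326, p_m = 0.666667, p_d = 0.178008
Discount per step: exp(-r*dt) = 0.999875
Stock lattice S(k, j) with j the centered position index:
  k=0: S(0,+0) = 1.0800
  k=1: S(1,-1) = 0.9376; S(1,+0) = 1.0800; S(1,+1) = 1.2440
  k=2: S(2,-2) = 0.8140; S(2,-1) = 0.9376; S(2,+0) = 1.0800; S(2,+1) = 1.2440; S(2,+2) = 1.4330
Terminal payoffs V(N, j) = max(K - S_T, 0):
  V(2,-2) = 0.186025; V(2,-1) = 0.062400; V(2,+0) = 0.000000; V(2,+1) = 0.000000; V(2,+2) = 0.000000
Backward induction: V(k, j) = exp(-r*dt) * [p_u * V(k+1, j+1) + p_m * V(k+1, j) + p_d * V(k+1, j-1)]
  V(1,-1) = exp(-r*dt) * [p_u*0.000000 + p_m*0.062400 + p_d*0.186025] = 0.074705
  V(1,+0) = exp(-r*dt) * [p_u*0.000000 + p_m*0.000000 + p_d*0.062400] = 0.011106
  V(1,+1) = exp(-r*dt) * [p_u*0.000000 + p_m*0.000000 + p_d*0.000000] = 0.000000
  V(0,+0) = exp(-r*dt) * [p_u*0.000000 + p_m*0.011106 + p_d*0.074705] = 0.020700


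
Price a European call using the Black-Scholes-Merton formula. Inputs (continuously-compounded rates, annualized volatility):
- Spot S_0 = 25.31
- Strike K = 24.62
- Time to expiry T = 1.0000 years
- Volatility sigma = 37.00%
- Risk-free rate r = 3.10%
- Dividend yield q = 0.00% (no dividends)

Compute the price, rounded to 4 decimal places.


d1 = (ln(S/K) + (r - q + 0.5*sigma^2) * T) / (sigma * sqrt(T)) = 0.34348771
d2 = d1 - sigma * sqrt(T) = -0.02651229
exp(-rT) = 0.96947557; exp(-qT) = 1.00000000
C = S_0 * exp(-qT) * N(d1) - K * exp(-rT) * N(d2)
N(d1) = 0.63438421; N(d2) = 0.48942437
C = 25.3100 * 1.00000000 * 0.63438421 - 24.6200 * 0.96947557 * 0.48942437 = 4.3744

Answer: Price = 4.3744


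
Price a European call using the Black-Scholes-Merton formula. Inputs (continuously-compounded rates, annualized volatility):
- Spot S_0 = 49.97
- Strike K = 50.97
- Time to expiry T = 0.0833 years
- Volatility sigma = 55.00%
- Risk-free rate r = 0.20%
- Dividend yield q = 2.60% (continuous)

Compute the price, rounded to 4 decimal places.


Answer: Price = 2.6693

Derivation:
d1 = (ln(S/K) + (r - q + 0.5*sigma^2) * T) / (sigma * sqrt(T)) = -0.05804775
d2 = d1 - sigma * sqrt(T) = -0.21678731
exp(-rT) = 0.99983341; exp(-qT) = 0.99783654
C = S_0 * exp(-qT) * N(d1) - K * exp(-rT) * N(d2)
N(d1) = 0.47685530; N(d2) = 0.41418705
C = 49.9700 * 0.99783654 * 0.47685530 - 50.9700 * 0.99983341 * 0.41418705 = 2.6693


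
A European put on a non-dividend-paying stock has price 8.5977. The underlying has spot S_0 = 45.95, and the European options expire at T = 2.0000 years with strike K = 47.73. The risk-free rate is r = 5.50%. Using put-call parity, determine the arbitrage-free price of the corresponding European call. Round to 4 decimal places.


Put-call parity: C - P = S_0 * exp(-qT) - K * exp(-rT).
S_0 * exp(-qT) = 45.9500 * 1.00000000 = 45.95000000
K * exp(-rT) = 47.7300 * 0.89583414 = 42.75816328
C = P + S*exp(-qT) - K*exp(-rT)
C = 8.5977 + 45.95000000 - 42.75816328 = 11.7895

Answer: Call price = 11.7895


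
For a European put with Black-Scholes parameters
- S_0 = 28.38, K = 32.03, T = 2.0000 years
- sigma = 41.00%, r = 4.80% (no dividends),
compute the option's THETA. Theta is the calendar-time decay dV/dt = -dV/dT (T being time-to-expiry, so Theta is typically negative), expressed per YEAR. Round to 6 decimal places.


d1 = 0.2468177055; d2 = -0.3330098550
phi(d1) = 0.3869739027; exp(-qT) = 1.0000000000; exp(-rT) = 0.9084640161
Theta = -S*exp(-qT)*phi(d1)*sigma/(2*sqrt(T)) + r*K*exp(-rT)*N(-d2) - q*S*exp(-qT)*N(-d1)
N(-d1) = 0.4025246536; N(-d2) = 0.6304365780; sqrt(T) = 1.4142135624
Term 1 = -28.3800 * 1.0000000000 * 0.3869739027 * 0.4100 / (2 * 1.4142135624) = -1.5919628608
Term 2 = 0.0480 * 32.0300 * 0.9084640161 * 0.6304365780 = 0.8805363900
Term 3 = 0 (no dividend yield, q = 0)
Theta = -1.5919628608 + (0.8805363900) + (0.0000000000) = -0.711426

Answer: Theta = -0.711426


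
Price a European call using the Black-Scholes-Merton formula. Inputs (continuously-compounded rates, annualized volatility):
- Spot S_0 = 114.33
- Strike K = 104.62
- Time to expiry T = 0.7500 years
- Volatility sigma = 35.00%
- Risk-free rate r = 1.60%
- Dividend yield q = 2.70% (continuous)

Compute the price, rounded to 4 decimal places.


Answer: Price = 17.7585

Derivation:
d1 = (ln(S/K) + (r - q + 0.5*sigma^2) * T) / (sigma * sqrt(T)) = 0.41714964
d2 = d1 - sigma * sqrt(T) = 0.11404075
exp(-rT) = 0.98807171; exp(-qT) = 0.97995365
C = S_0 * exp(-qT) * N(d1) - K * exp(-rT) * N(d2)
N(d1) = 0.66171552; N(d2) = 0.54539726
C = 114.3300 * 0.97995365 * 0.66171552 - 104.6200 * 0.98807171 * 0.54539726 = 17.7585


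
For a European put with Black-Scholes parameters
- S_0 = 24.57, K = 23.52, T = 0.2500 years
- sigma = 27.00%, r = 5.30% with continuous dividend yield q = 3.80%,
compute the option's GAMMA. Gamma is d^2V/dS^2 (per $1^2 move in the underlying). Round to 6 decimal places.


Answer: Gamma = 0.109134

Derivation:
d1 = 0.4187967667; d2 = 0.2837967667
phi(d1) = 0.3654470431; exp(-qT) = 0.9905449824; exp(-rT) = 0.9868373948
Gamma = exp(-qT) * phi(d1) / (S * sigma * sqrt(T)) = 0.9905449824 * 0.3654470431 / (24.5700 * 0.2700 * 0.5000000000) = 0.109134


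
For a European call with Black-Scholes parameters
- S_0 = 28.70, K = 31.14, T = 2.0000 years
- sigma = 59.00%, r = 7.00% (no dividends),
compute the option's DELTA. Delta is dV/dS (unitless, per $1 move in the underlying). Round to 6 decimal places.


Answer: Delta = 0.686938

Derivation:
d1 = 0.4871893290; d2 = -0.3471966728
phi(d1) = 0.3542985873; exp(-qT) = 1.0000000000; exp(-rT) = 0.8693582354
N(d1) = 0.6869379166
Delta = exp(-qT) * N(d1) = 1.0000000000 * 0.6869379166 = 0.686938


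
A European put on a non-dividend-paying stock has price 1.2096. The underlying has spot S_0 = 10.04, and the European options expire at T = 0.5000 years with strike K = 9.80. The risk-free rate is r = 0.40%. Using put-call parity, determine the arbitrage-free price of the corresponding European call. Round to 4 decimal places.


Put-call parity: C - P = S_0 * exp(-qT) - K * exp(-rT).
S_0 * exp(-qT) = 10.0400 * 1.00000000 = 10.04000000
K * exp(-rT) = 9.8000 * 0.99800200 = 9.78041959
C = P + S*exp(-qT) - K*exp(-rT)
C = 1.2096 + 10.04000000 - 9.78041959 = 1.4692

Answer: Call price = 1.4692


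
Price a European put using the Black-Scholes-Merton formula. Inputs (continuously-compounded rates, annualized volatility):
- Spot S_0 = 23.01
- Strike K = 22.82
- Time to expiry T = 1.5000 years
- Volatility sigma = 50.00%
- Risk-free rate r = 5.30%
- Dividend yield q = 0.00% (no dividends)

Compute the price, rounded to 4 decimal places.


d1 = (ln(S/K) + (r - q + 0.5*sigma^2) * T) / (sigma * sqrt(T)) = 0.44954923
d2 = d1 - sigma * sqrt(T) = -0.16282320
exp(-rT) = 0.92357802; exp(-qT) = 1.00000000
P = K * exp(-rT) * N(-d2) - S_0 * exp(-qT) * N(-d1)
N(-d1) = 0.32651775; N(-d2) = 0.56467118
P = 22.8200 * 0.92357802 * 0.56467118 - 23.0100 * 1.00000000 * 0.32651775 = 4.3879

Answer: Price = 4.3879


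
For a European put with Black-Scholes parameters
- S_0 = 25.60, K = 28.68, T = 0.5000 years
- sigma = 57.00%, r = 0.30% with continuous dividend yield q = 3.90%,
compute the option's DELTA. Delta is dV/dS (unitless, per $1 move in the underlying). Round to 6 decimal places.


Answer: Delta = -0.539123

Derivation:
d1 = -0.1250032405; d2 = -0.5280541058
phi(d1) = 0.3958375266; exp(-qT) = 0.9806888952; exp(-rT) = 0.9985011244
N(-d1) = 0.5497395075
Delta = -exp(-qT) * N(-d1) = -0.9806888952 * 0.5497395075 = -0.539123


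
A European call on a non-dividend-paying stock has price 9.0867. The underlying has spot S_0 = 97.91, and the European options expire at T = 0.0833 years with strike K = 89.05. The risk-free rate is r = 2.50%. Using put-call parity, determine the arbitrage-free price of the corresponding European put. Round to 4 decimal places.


Answer: Put price = 0.0414

Derivation:
Put-call parity: C - P = S_0 * exp(-qT) - K * exp(-rT).
S_0 * exp(-qT) = 97.9100 * 1.00000000 = 97.91000000
K * exp(-rT) = 89.0500 * 0.99791967 = 88.86474634
P = C - S*exp(-qT) + K*exp(-rT)
P = 9.0867 - 97.91000000 + 88.86474634 = 0.0414


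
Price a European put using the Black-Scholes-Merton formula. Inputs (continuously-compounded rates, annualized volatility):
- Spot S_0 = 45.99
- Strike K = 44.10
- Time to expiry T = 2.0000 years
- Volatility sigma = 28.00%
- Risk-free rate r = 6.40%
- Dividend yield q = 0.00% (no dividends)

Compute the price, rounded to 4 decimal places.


d1 = (ln(S/K) + (r - q + 0.5*sigma^2) * T) / (sigma * sqrt(T)) = 0.62721432
d2 = d1 - sigma * sqrt(T) = 0.23123452
exp(-rT) = 0.87985338; exp(-qT) = 1.00000000
P = K * exp(-rT) * N(-d2) - S_0 * exp(-qT) * N(-d1)
N(-d1) = 0.26525938; N(-d2) = 0.40856631
P = 44.1000 * 0.87985338 * 0.40856631 - 45.9900 * 1.00000000 * 0.26525938 = 3.6537

Answer: Price = 3.6537


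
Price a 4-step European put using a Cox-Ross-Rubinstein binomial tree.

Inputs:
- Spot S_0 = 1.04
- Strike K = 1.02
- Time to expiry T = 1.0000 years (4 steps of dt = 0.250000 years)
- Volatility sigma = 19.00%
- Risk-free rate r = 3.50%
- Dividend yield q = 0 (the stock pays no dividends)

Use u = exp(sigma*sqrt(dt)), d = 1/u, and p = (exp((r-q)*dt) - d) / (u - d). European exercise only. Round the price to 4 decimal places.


Answer: Price = V(0,0) = 0.0507

Derivation:
dt = T/N = 0.250000
u = exp(sigma*sqrt(dt)) = 1.099659; d = 1/u = 0.909373
p = (exp((r-q)*dt) - d) / (u - d) = 0.522453
Discount per step: exp(-r*dt) = 0.991288
Stock lattice S(k, i) with i counting down-moves:
  k=0: S(0,0) = 1.0400
  k=1: S(1,0) = 1.1436; S(1,1) = 0.9457
  k=2: S(2,0) = 1.2576; S(2,1) = 1.0400; S(2,2) = 0.8600
  k=3: S(3,0) = 1.3830; S(3,1) = 1.1436; S(3,2) = 0.9457; S(3,3) = 0.7821
  k=4: S(4,0) = 1.5208; S(4,1) = 1.2576; S(4,2) = 1.0400; S(4,3) = 0.8600; S(4,4) = 0.7112
Terminal payoffs V(N, i) = max(K - S_T, 0):
  V(4,0) = 0.000000; V(4,1) = 0.000000; V(4,2) = 0.000000; V(4,3) = 0.159963; V(4,4) = 0.308784
Backward induction: V(k, i) = exp(-r*dt) * [p * V(k+1, i) + (1-p) * V(k+1, i+1)].
  V(3,0) = exp(-r*dt) * [p*0.000000 + (1-p)*0.000000] = 0.000000
  V(3,1) = exp(-r*dt) * [p*0.000000 + (1-p)*0.000000] = 0.000000
  V(3,2) = exp(-r*dt) * [p*0.000000 + (1-p)*0.159963] = 0.075724
  V(3,3) = exp(-r*dt) * [p*0.159963 + (1-p)*0.308784] = 0.229019
  V(2,0) = exp(-r*dt) * [p*0.000000 + (1-p)*0.000000] = 0.000000
  V(2,1) = exp(-r*dt) * [p*0.000000 + (1-p)*0.075724] = 0.035847
  V(2,2) = exp(-r*dt) * [p*0.075724 + (1-p)*0.229019] = 0.147632
  V(1,0) = exp(-r*dt) * [p*0.000000 + (1-p)*0.035847] = 0.016969
  V(1,1) = exp(-r*dt) * [p*0.035847 + (1-p)*0.147632] = 0.088452
  V(0,0) = exp(-r*dt) * [p*0.016969 + (1-p)*0.088452] = 0.050661


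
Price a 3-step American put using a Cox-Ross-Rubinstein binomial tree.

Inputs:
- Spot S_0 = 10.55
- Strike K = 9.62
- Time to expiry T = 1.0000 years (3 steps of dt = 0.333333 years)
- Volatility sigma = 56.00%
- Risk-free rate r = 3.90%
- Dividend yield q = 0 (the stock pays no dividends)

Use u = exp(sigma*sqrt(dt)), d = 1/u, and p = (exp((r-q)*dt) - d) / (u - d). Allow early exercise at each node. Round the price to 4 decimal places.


Answer: Price = V(0,0) = 1.7788

Derivation:
dt = T/N = 0.333333
u = exp(sigma*sqrt(dt)) = 1.381702; d = 1/u = 0.723745
p = (exp((r-q)*dt) - d) / (u - d) = 0.439755
Discount per step: exp(-r*dt) = 0.987084
Stock lattice S(k, i) with i counting down-moves:
  k=0: S(0,0) = 10.5500
  k=1: S(1,0) = 14.5770; S(1,1) = 7.6355
  k=2: S(2,0) = 20.1410; S(2,1) = 10.5500; S(2,2) = 5.5262
  k=3: S(3,0) = 27.8289; S(3,1) = 14.5770; S(3,2) = 7.6355; S(3,3) = 3.9995
Terminal payoffs V(N, i) = max(K - S_T, 0):
  V(3,0) = 0.000000; V(3,1) = 0.000000; V(3,2) = 1.984490; V(3,3) = 5.620468
Backward induction: V(k, i) = exp(-r*dt) * [p * V(k+1, i) + (1-p) * V(k+1, i+1)]; then take max(V_cont, immediate exercise) for American.
  V(2,0) = exp(-r*dt) * [p*0.000000 + (1-p)*0.000000] = 0.000000; exercise = 0.000000; V(2,0) = max -> 0.000000
  V(2,1) = exp(-r*dt) * [p*0.000000 + (1-p)*1.984490] = 1.097441; exercise = 0.000000; V(2,1) = max -> 1.097441
  V(2,2) = exp(-r*dt) * [p*1.984490 + (1-p)*5.620468] = 3.969587; exercise = 4.093838; V(2,2) = max -> 4.093838
  V(1,0) = exp(-r*dt) * [p*0.000000 + (1-p)*1.097441] = 0.606895; exercise = 0.000000; V(1,0) = max -> 0.606895
  V(1,1) = exp(-r*dt) * [p*1.097441 + (1-p)*4.093838] = 2.740301; exercise = 1.984490; V(1,1) = max -> 2.740301
  V(0,0) = exp(-r*dt) * [p*0.606895 + (1-p)*2.740301] = 1.778849; exercise = 0.000000; V(0,0) = max -> 1.778849


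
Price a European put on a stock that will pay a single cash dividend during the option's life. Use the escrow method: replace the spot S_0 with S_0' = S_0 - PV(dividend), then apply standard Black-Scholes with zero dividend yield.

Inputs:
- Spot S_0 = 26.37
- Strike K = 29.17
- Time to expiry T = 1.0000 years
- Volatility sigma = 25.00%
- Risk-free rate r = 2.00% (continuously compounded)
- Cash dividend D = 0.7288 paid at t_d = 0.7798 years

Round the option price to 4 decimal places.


Answer: Price = 4.4166

Derivation:
PV(D) = D * exp(-r * t_d) = 0.7288 * 0.98452499 = 0.71752181
S_0' = S_0 - PV(D) = 26.3700 - 0.71752181 = 25.65247819
d1 = (ln(S_0'/K) + (r + sigma^2/2)*T) / (sigma*sqrt(T)) = -0.30900241
d2 = d1 - sigma*sqrt(T) = -0.55900241
exp(-rT) = 0.98019867
N(-d1) = 0.62134015; N(-d2) = 0.71191996
P = K * exp(-rT) * N(-d2) - S_0' * N(-d1) = 29.1700 * 0.98019867 * 0.71191996 - 25.65247819 * 0.62134015 = 4.4166


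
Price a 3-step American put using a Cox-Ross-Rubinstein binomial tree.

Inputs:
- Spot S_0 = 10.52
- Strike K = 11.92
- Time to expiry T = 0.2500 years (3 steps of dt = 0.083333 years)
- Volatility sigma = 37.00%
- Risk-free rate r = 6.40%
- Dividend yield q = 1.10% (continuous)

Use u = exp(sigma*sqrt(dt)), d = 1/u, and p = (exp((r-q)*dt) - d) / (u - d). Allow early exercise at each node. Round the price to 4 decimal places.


dt = T/N = 0.083333
u = exp(sigma*sqrt(dt)) = 1.112723; d = 1/u = 0.898697
p = (exp((r-q)*dt) - d) / (u - d) = 0.494005
Discount per step: exp(-r*dt) = 0.994681
Stock lattice S(k, i) with i counting down-moves:
  k=0: S(0,0) = 10.5200
  k=1: S(1,0) = 11.7058; S(1,1) = 9.4543
  k=2: S(2,0) = 13.0254; S(2,1) = 10.5200; S(2,2) = 8.4965
  k=3: S(3,0) = 14.4936; S(3,1) = 11.7058; S(3,2) = 9.4543; S(3,3) = 7.6358
Terminal payoffs V(N, i) = max(K - S_T, 0):
  V(3,0) = 0.000000; V(3,1) = 0.214158; V(3,2) = 2.465712; V(3,3) = 4.284192
Backward induction: V(k, i) = exp(-r*dt) * [p * V(k+1, i) + (1-p) * V(k+1, i+1)]; then take max(V_cont, immediate exercise) for American.
  V(2,0) = exp(-r*dt) * [p*0.000000 + (1-p)*0.214158] = 0.107787; exercise = 0.000000; V(2,0) = max -> 0.107787
  V(2,1) = exp(-r*dt) * [p*0.214158 + (1-p)*2.465712] = 1.346235; exercise = 1.400000; V(2,1) = max -> 1.400000
  V(2,2) = exp(-r*dt) * [p*2.465712 + (1-p)*4.284192] = 3.367844; exercise = 3.423464; V(2,2) = max -> 3.423464
  V(1,0) = exp(-r*dt) * [p*0.107787 + (1-p)*1.400000] = 0.757589; exercise = 0.214158; V(1,0) = max -> 0.757589
  V(1,1) = exp(-r*dt) * [p*1.400000 + (1-p)*3.423464] = 2.410970; exercise = 2.465712; V(1,1) = max -> 2.465712
  V(0,0) = exp(-r*dt) * [p*0.757589 + (1-p)*2.465712] = 1.613264; exercise = 1.400000; V(0,0) = max -> 1.613264

Answer: Price = V(0,0) = 1.6133


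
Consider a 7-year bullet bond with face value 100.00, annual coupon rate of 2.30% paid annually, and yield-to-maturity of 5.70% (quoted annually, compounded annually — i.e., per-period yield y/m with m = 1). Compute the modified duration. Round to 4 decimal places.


Answer: Modified duration = 6.1332

Derivation:
Coupon per period c = face * coupon_rate / m = 2.300000
Periods per year m = 1; per-period yield y/m = 0.057000
Number of cashflows N = 7
Cashflows (t years, CF_t, discount factor 1/(1+y/m)^(m*t), PV):
  t = 1.0000: CF_t = 2.300000, DF = 0.946074, PV = 2.175970
  t = 2.0000: CF_t = 2.300000, DF = 0.895056, PV = 2.058628
  t = 3.0000: CF_t = 2.300000, DF = 0.846789, PV = 1.947614
  t = 4.0000: CF_t = 2.300000, DF = 0.801125, PV = 1.842587
  t = 5.0000: CF_t = 2.300000, DF = 0.757923, PV = 1.743223
  t = 6.0000: CF_t = 2.300000, DF = 0.717051, PV = 1.649217
  t = 7.0000: CF_t = 102.300000, DF = 0.678383, PV = 69.398602
Price P = sum_t PV_t = 80.815840
First compute Macaulay numerator sum_t t * PV_t:
  t * PV_t at t = 1.0000: 2.175970
  t * PV_t at t = 2.0000: 4.117256
  t * PV_t at t = 3.0000: 5.842842
  t * PV_t at t = 4.0000: 7.370346
  t * PV_t at t = 5.0000: 8.716114
  t * PV_t at t = 6.0000: 9.895304
  t * PV_t at t = 7.0000: 485.790215
Macaulay duration D = 523.908047 / 80.815840 = 6.482740
Modified duration = D / (1 + y/m) = 6.482740 / (1 + 0.057000) = 6.133150


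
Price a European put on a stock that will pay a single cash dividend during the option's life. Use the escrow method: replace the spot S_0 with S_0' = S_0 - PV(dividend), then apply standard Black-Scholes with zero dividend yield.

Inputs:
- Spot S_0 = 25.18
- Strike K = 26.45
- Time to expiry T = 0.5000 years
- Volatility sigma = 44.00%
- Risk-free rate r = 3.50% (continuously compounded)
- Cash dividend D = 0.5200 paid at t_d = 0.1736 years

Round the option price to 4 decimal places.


Answer: Price = 3.8390

Derivation:
PV(D) = D * exp(-r * t_d) = 0.5200 * 0.99394242 = 0.51685006
S_0' = S_0 - PV(D) = 25.1800 - 0.51685006 = 24.66314994
d1 = (ln(S_0'/K) + (r + sigma^2/2)*T) / (sigma*sqrt(T)) = -0.01300412
d2 = d1 - sigma*sqrt(T) = -0.32413111
exp(-rT) = 0.98265224
N(-d1) = 0.50518775; N(-d2) = 0.62708061
P = K * exp(-rT) * N(-d2) - S_0' * N(-d1) = 26.4500 * 0.98265224 * 0.62708061 - 24.66314994 * 0.50518775 = 3.8390


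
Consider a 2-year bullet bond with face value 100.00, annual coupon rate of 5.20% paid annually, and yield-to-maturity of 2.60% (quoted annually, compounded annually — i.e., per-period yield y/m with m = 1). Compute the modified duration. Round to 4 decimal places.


Answer: Modified duration = 1.9023

Derivation:
Coupon per period c = face * coupon_rate / m = 5.200000
Periods per year m = 1; per-period yield y/m = 0.026000
Number of cashflows N = 2
Cashflows (t years, CF_t, discount factor 1/(1+y/m)^(m*t), PV):
  t = 1.0000: CF_t = 5.200000, DF = 0.974659, PV = 5.068226
  t = 2.0000: CF_t = 105.200000, DF = 0.949960, PV = 99.935783
Price P = sum_t PV_t = 105.004009
First compute Macaulay numerator sum_t t * PV_t:
  t * PV_t at t = 1.0000: 5.068226
  t * PV_t at t = 2.0000: 199.871565
Macaulay duration D = 204.939792 / 105.004009 = 1.951733
Modified duration = D / (1 + y/m) = 1.951733 / (1 + 0.026000) = 1.902274


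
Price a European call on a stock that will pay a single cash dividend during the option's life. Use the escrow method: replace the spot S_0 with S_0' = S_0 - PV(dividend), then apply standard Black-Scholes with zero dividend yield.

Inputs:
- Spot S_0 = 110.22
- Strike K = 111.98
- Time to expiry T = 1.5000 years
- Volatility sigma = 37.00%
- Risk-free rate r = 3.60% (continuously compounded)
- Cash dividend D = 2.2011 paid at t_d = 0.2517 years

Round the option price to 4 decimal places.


PV(D) = D * exp(-r * t_d) = 2.2011 * 0.99097973 = 2.18124548
S_0' = S_0 - PV(D) = 110.2200 - 2.18124548 = 108.03875452
d1 = (ln(S_0'/K) + (r + sigma^2/2)*T) / (sigma*sqrt(T)) = 0.26667378
d2 = d1 - sigma*sqrt(T) = -0.18648182
exp(-rT) = 0.94743211
N(d1) = 0.60513983; N(d2) = 0.42603347
C = S_0' * N(d1) - K * exp(-rT) * N(d2) = 108.03875452 * 0.60513983 - 111.9800 * 0.94743211 * 0.42603347 = 20.1792

Answer: Price = 20.1792


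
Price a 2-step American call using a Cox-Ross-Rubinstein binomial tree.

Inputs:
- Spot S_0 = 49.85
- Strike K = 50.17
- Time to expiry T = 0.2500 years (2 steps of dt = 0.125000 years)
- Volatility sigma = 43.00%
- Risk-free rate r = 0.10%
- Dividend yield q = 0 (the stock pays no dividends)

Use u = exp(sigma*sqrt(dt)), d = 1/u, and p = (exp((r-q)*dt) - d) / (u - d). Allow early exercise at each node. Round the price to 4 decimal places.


Answer: Price = V(0,0) = 3.7193

Derivation:
dt = T/N = 0.125000
u = exp(sigma*sqrt(dt)) = 1.164193; d = 1/u = 0.858964
p = (exp((r-q)*dt) - d) / (u - d) = 0.462476
Discount per step: exp(-r*dt) = 0.999875
Stock lattice S(k, i) with i counting down-moves:
  k=0: S(0,0) = 49.8500
  k=1: S(1,0) = 58.0350; S(1,1) = 42.8194
  k=2: S(2,0) = 67.5639; S(2,1) = 49.8500; S(2,2) = 36.7803
Terminal payoffs V(N, i) = max(S_T - K, 0):
  V(2,0) = 17.393940; V(2,1) = 0.000000; V(2,2) = 0.000000
Backward induction: V(k, i) = exp(-r*dt) * [p * V(k+1, i) + (1-p) * V(k+1, i+1)]; then take max(V_cont, immediate exercise) for American.
  V(1,0) = exp(-r*dt) * [p*17.393940 + (1-p)*0.000000] = 8.043267; exercise = 7.865010; V(1,0) = max -> 8.043267
  V(1,1) = exp(-r*dt) * [p*0.000000 + (1-p)*0.000000] = 0.000000; exercise = 0.000000; V(1,1) = max -> 0.000000
  V(0,0) = exp(-r*dt) * [p*8.043267 + (1-p)*0.000000] = 3.719350; exercise = 0.000000; V(0,0) = max -> 3.719350


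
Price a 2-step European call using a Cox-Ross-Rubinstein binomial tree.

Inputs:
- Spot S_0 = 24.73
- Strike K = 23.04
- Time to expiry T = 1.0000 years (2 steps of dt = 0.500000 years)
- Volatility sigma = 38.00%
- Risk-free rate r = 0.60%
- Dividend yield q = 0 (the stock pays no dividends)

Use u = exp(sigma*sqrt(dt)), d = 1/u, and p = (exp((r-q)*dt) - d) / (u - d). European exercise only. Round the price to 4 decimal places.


dt = T/N = 0.500000
u = exp(sigma*sqrt(dt)) = 1.308263; d = 1/u = 0.764372
p = (exp((r-q)*dt) - d) / (u - d) = 0.438750
Discount per step: exp(-r*dt) = 0.997004
Stock lattice S(k, i) with i counting down-moves:
  k=0: S(0,0) = 24.7300
  k=1: S(1,0) = 32.3534; S(1,1) = 18.9029
  k=2: S(2,0) = 42.3267; S(2,1) = 24.7300; S(2,2) = 14.4489
Terminal payoffs V(N, i) = max(S_T - K, 0):
  V(2,0) = 19.286706; V(2,1) = 1.690000; V(2,2) = 0.000000
Backward induction: V(k, i) = exp(-r*dt) * [p * V(k+1, i) + (1-p) * V(k+1, i+1)].
  V(1,0) = exp(-r*dt) * [p*19.286706 + (1-p)*1.690000] = 9.382369
  V(1,1) = exp(-r*dt) * [p*1.690000 + (1-p)*0.000000] = 0.739267
  V(0,0) = exp(-r*dt) * [p*9.382369 + (1-p)*0.739267] = 4.517856

Answer: Price = V(0,0) = 4.5179


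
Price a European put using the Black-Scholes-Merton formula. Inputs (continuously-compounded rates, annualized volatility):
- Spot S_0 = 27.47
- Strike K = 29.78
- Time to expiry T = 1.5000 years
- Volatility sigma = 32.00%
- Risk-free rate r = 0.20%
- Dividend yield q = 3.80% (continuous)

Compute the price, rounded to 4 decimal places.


Answer: Price = 6.4426

Derivation:
d1 = (ln(S/K) + (r - q + 0.5*sigma^2) * T) / (sigma * sqrt(T)) = -0.14784336
d2 = d1 - sigma * sqrt(T) = -0.53976172
exp(-rT) = 0.99700450; exp(-qT) = 0.94459407
P = K * exp(-rT) * N(-d2) - S_0 * exp(-qT) * N(-d1)
N(-d1) = 0.55876681; N(-d2) = 0.70531931
P = 29.7800 * 0.99700450 * 0.70531931 - 27.4700 * 0.94459407 * 0.55876681 = 6.4426


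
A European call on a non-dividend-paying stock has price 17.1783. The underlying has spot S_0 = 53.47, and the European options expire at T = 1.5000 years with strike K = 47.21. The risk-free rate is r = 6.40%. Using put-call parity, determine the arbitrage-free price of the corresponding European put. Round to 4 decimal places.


Put-call parity: C - P = S_0 * exp(-qT) - K * exp(-rT).
S_0 * exp(-qT) = 53.4700 * 1.00000000 = 53.47000000
K * exp(-rT) = 47.2100 * 0.90846402 = 42.88858620
P = C - S*exp(-qT) + K*exp(-rT)
P = 17.1783 - 53.47000000 + 42.88858620 = 6.5969

Answer: Put price = 6.5969


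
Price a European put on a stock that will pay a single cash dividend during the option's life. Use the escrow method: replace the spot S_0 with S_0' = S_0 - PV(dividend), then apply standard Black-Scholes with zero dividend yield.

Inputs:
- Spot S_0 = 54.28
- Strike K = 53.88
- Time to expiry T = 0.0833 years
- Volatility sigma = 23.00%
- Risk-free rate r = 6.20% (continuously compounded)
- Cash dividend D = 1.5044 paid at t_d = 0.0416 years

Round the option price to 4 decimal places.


PV(D) = D * exp(-r * t_d) = 1.5044 * 0.99742412 = 1.50052485
S_0' = S_0 - PV(D) = 54.2800 - 1.50052485 = 52.77947515
d1 = (ln(S_0'/K) + (r + sigma^2/2)*T) / (sigma*sqrt(T)) = -0.19988972
d2 = d1 - sigma*sqrt(T) = -0.26627172
exp(-rT) = 0.99484871
N(-d1) = 0.57921659; N(-d2) = 0.60498503
P = K * exp(-rT) * N(-d2) - S_0' * N(-d1) = 53.8800 * 0.99484871 * 0.60498503 - 52.77947515 * 0.57921659 = 1.8579

Answer: Price = 1.8579


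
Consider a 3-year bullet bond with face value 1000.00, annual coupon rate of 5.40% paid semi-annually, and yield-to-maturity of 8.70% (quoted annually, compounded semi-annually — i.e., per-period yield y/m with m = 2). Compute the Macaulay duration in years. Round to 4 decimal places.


Coupon per period c = face * coupon_rate / m = 27.000000
Periods per year m = 2; per-period yield y/m = 0.043500
Number of cashflows N = 6
Cashflows (t years, CF_t, discount factor 1/(1+y/m)^(m*t), PV):
  t = 0.5000: CF_t = 27.000000, DF = 0.958313, PV = 25.874461
  t = 1.0000: CF_t = 27.000000, DF = 0.918365, PV = 24.795842
  t = 1.5000: CF_t = 27.000000, DF = 0.880081, PV = 23.762187
  t = 2.0000: CF_t = 27.000000, DF = 0.843393, PV = 22.771621
  t = 2.5000: CF_t = 27.000000, DF = 0.808235, PV = 21.822349
  t = 3.0000: CF_t = 1027.000000, DF = 0.774543, PV = 795.455196
Price P = sum_t PV_t = 914.481656
Macaulay numerator sum_t t * PV_t:
  t * PV_t at t = 0.5000: 12.937230
  t * PV_t at t = 1.0000: 24.795842
  t * PV_t at t = 1.5000: 35.643280
  t * PV_t at t = 2.0000: 45.543242
  t * PV_t at t = 2.5000: 54.555873
  t * PV_t at t = 3.0000: 2386.365589
Macaulay duration D = (sum_t t * PV_t) / P = 2559.841056 / 914.481656 = 2.799226

Answer: Macaulay duration = 2.7992 years


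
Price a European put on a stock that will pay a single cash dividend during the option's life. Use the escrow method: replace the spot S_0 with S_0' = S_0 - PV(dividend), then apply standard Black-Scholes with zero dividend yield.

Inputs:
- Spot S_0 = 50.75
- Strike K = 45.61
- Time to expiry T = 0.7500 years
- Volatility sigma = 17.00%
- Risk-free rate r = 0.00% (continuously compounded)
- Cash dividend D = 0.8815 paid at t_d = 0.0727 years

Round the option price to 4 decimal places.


PV(D) = D * exp(-r * t_d) = 0.8815 * 1.00000000 = 0.88150000
S_0' = S_0 - PV(D) = 50.7500 - 0.88150000 = 49.86850000
d1 = (ln(S_0'/K) + (r + sigma^2/2)*T) / (sigma*sqrt(T)) = 0.67991519
d2 = d1 - sigma*sqrt(T) = 0.53269087
exp(-rT) = 1.00000000
N(-d1) = 0.24827908; N(-d2) = 0.29712379
P = K * exp(-rT) * N(-d2) - S_0' * N(-d1) = 45.6100 * 1.00000000 * 0.29712379 - 49.86850000 * 0.24827908 = 1.1705

Answer: Price = 1.1705


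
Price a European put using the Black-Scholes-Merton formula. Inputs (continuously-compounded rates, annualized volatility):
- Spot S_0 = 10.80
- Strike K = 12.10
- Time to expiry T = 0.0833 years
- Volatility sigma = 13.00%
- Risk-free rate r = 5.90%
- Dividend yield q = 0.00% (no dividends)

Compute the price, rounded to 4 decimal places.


Answer: Price = 1.2409

Derivation:
d1 = (ln(S/K) + (r - q + 0.5*sigma^2) * T) / (sigma * sqrt(T)) = -2.87953042
d2 = d1 - sigma * sqrt(T) = -2.91705068
exp(-rT) = 0.99509736; exp(-qT) = 1.00000000
P = K * exp(-rT) * N(-d2) - S_0 * exp(-qT) * N(-d1)
N(-d1) = 0.99800866; N(-d2) = 0.99823321
P = 12.1000 * 0.99509736 * 0.99823321 - 10.8000 * 1.00000000 * 0.99800866 = 1.2409


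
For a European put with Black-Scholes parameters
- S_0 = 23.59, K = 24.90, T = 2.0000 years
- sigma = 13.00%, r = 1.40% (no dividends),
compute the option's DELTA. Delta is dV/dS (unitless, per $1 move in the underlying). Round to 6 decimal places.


d1 = -0.0497417532; d2 = -0.2335895163
phi(d1) = 0.3984490457; exp(-qT) = 1.0000000000; exp(-rT) = 0.9723883668
N(-d1) = 0.5198359083
Delta = -exp(-qT) * N(-d1) = -1.0000000000 * 0.5198359083 = -0.519836

Answer: Delta = -0.519836


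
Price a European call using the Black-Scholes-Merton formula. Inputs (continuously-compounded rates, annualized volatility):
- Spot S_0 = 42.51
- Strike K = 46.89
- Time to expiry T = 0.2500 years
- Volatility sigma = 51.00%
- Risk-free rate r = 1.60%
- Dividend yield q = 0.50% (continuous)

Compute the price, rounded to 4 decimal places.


d1 = (ln(S/K) + (r - q + 0.5*sigma^2) * T) / (sigma * sqrt(T)) = -0.24628467
d2 = d1 - sigma * sqrt(T) = -0.50128467
exp(-rT) = 0.99600799; exp(-qT) = 0.99875078
C = S_0 * exp(-qT) * N(d1) - K * exp(-rT) * N(d2)
N(d1) = 0.40273094; N(d2) = 0.30808540
C = 42.5100 * 0.99875078 * 0.40273094 - 46.8900 * 0.99600799 * 0.30808540 = 2.7103

Answer: Price = 2.7103


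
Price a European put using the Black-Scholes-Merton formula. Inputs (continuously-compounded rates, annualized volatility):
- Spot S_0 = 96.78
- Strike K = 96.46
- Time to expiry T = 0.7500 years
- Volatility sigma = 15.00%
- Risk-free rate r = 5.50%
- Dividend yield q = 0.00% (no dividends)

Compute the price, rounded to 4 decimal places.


d1 = (ln(S/K) + (r - q + 0.5*sigma^2) * T) / (sigma * sqrt(T)) = 0.40798993
d2 = d1 - sigma * sqrt(T) = 0.27808612
exp(-rT) = 0.95958920; exp(-qT) = 1.00000000
P = K * exp(-rT) * N(-d2) - S_0 * exp(-qT) * N(-d1)
N(-d1) = 0.34164053; N(-d2) = 0.39047312
P = 96.4600 * 0.95958920 * 0.39047312 - 96.7800 * 1.00000000 * 0.34164053 = 3.0790

Answer: Price = 3.0790


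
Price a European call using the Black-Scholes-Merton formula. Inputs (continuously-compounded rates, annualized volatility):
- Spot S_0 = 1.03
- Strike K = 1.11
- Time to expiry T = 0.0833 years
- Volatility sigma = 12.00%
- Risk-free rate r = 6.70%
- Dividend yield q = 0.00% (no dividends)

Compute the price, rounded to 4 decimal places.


Answer: Price = 0.0003

Derivation:
d1 = (ln(S/K) + (r - q + 0.5*sigma^2) * T) / (sigma * sqrt(T)) = -1.98129526
d2 = d1 - sigma * sqrt(T) = -2.01592935
exp(-rT) = 0.99443445; exp(-qT) = 1.00000000
C = S_0 * exp(-qT) * N(d1) - K * exp(-rT) * N(d2)
N(d1) = 0.02377909; N(d2) = 0.02190368
C = 1.0300 * 1.00000000 * 0.02377909 - 1.1100 * 0.99443445 * 0.02190368 = 0.0003


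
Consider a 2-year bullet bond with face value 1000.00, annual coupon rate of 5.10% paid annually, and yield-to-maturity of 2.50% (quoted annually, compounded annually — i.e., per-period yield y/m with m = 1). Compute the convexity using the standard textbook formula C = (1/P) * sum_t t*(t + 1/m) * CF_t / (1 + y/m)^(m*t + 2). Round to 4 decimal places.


Coupon per period c = face * coupon_rate / m = 51.000000
Periods per year m = 1; per-period yield y/m = 0.025000
Number of cashflows N = 2
Cashflows (t years, CF_t, discount factor 1/(1+y/m)^(m*t), PV):
  t = 1.0000: CF_t = 51.000000, DF = 0.975610, PV = 49.756098
  t = 2.0000: CF_t = 1051.000000, DF = 0.951814, PV = 1000.356930
Price P = sum_t PV_t = 1050.113028
Convexity numerator sum_t t*(t + 1/m) * CF_t / (1+y/m)^(m*t + 2):
  t = 1.0000: term = 94.717140
  t = 2.0000: term = 5712.924766
Convexity = (1/P) * sum = 5807.641906 / 1050.113028 = 5.530492

Answer: Convexity = 5.5305


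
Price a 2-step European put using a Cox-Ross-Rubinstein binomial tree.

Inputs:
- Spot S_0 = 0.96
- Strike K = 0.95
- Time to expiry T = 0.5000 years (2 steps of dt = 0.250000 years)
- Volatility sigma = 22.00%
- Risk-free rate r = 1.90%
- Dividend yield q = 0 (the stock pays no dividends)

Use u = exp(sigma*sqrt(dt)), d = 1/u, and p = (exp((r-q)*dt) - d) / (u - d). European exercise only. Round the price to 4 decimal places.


dt = T/N = 0.250000
u = exp(sigma*sqrt(dt)) = 1.116278; d = 1/u = 0.895834
p = (exp((r-q)*dt) - d) / (u - d) = 0.494126
Discount per step: exp(-r*dt) = 0.995261
Stock lattice S(k, i) with i counting down-moves:
  k=0: S(0,0) = 0.9600
  k=1: S(1,0) = 1.0716; S(1,1) = 0.8600
  k=2: S(2,0) = 1.1962; S(2,1) = 0.9600; S(2,2) = 0.7704
Terminal payoffs V(N, i) = max(K - S_T, 0):
  V(2,0) = 0.000000; V(2,1) = 0.000000; V(2,2) = 0.179582
Backward induction: V(k, i) = exp(-r*dt) * [p * V(k+1, i) + (1-p) * V(k+1, i+1)].
  V(1,0) = exp(-r*dt) * [p*0.000000 + (1-p)*0.000000] = 0.000000
  V(1,1) = exp(-r*dt) * [p*0.000000 + (1-p)*0.179582] = 0.090415
  V(0,0) = exp(-r*dt) * [p*0.000000 + (1-p)*0.090415] = 0.045522

Answer: Price = V(0,0) = 0.0455


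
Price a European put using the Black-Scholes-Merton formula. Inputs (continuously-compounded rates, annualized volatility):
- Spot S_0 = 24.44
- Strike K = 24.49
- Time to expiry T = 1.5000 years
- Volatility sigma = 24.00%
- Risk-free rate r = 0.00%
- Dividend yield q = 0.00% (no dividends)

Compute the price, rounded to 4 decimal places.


Answer: Price = 2.8837

Derivation:
d1 = (ln(S/K) + (r - q + 0.5*sigma^2) * T) / (sigma * sqrt(T)) = 0.14001645
d2 = d1 - sigma * sqrt(T) = -0.15392232
exp(-rT) = 1.00000000; exp(-qT) = 1.00000000
P = K * exp(-rT) * N(-d2) - S_0 * exp(-qT) * N(-d1)
N(-d1) = 0.44432350; N(-d2) = 0.56116451
P = 24.4900 * 1.00000000 * 0.56116451 - 24.4400 * 1.00000000 * 0.44432350 = 2.8837


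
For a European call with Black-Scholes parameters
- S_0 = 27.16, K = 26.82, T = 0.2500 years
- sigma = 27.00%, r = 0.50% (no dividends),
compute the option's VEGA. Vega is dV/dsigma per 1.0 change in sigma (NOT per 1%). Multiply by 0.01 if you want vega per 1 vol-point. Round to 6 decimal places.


Answer: Vega = 5.339847

Derivation:
d1 = 0.1700735173; d2 = 0.0350735173
phi(d1) = 0.3932140992; exp(-qT) = 1.0000000000; exp(-rT) = 0.9987507809
Vega = S * exp(-qT) * phi(d1) * sqrt(T) = 27.1600 * 1.0000000000 * 0.3932140992 * 0.5000000000 = 5.339847


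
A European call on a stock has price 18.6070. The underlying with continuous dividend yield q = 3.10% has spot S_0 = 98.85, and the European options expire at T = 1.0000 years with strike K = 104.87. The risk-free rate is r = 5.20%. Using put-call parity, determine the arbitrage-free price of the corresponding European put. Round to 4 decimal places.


Put-call parity: C - P = S_0 * exp(-qT) - K * exp(-rT).
S_0 * exp(-qT) = 98.8500 * 0.96947557 = 95.83266040
K * exp(-rT) = 104.8700 * 0.94932887 = 99.55611827
P = C - S*exp(-qT) + K*exp(-rT)
P = 18.6070 - 95.83266040 + 99.55611827 = 22.3305

Answer: Put price = 22.3305


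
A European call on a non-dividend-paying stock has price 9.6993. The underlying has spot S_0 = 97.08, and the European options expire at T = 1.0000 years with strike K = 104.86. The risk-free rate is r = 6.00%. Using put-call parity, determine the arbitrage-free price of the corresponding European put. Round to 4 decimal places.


Answer: Put price = 11.3727

Derivation:
Put-call parity: C - P = S_0 * exp(-qT) - K * exp(-rT).
S_0 * exp(-qT) = 97.0800 * 1.00000000 = 97.08000000
K * exp(-rT) = 104.8600 * 0.94176453 = 98.75342899
P = C - S*exp(-qT) + K*exp(-rT)
P = 9.6993 - 97.08000000 + 98.75342899 = 11.3727


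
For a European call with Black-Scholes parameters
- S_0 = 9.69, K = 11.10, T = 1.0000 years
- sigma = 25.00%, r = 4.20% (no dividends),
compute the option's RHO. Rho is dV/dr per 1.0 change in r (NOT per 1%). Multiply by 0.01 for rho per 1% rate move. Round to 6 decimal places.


Answer: Rho = 3.282396

Derivation:
d1 = -0.2504027297; d2 = -0.5004027297
phi(d1) = 0.3866291567; exp(-qT) = 1.0000000000; exp(-rT) = 0.9588697806
N(d2) = 0.3083957659
Rho = K*T*exp(-rT)*N(d2) = 11.1000 * 1.0000 * 0.9588697806 * 0.3083957659 = 3.282396


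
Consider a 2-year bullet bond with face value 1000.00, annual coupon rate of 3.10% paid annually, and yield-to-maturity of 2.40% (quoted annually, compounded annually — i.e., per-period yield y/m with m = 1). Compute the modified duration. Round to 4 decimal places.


Answer: Modified duration = 1.9240

Derivation:
Coupon per period c = face * coupon_rate / m = 31.000000
Periods per year m = 1; per-period yield y/m = 0.024000
Number of cashflows N = 2
Cashflows (t years, CF_t, discount factor 1/(1+y/m)^(m*t), PV):
  t = 1.0000: CF_t = 31.000000, DF = 0.976562, PV = 30.273438
  t = 2.0000: CF_t = 1031.000000, DF = 0.953674, PV = 983.238220
Price P = sum_t PV_t = 1013.511658
First compute Macaulay numerator sum_t t * PV_t:
  t * PV_t at t = 1.0000: 30.273438
  t * PV_t at t = 2.0000: 1966.476440
Macaulay duration D = 1996.749878 / 1013.511658 = 1.970130
Modified duration = D / (1 + y/m) = 1.970130 / (1 + 0.024000) = 1.923955


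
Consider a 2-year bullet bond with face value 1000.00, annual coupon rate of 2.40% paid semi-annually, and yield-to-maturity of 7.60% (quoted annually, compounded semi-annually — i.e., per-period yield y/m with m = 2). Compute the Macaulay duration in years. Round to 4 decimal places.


Answer: Macaulay duration = 1.9626 years

Derivation:
Coupon per period c = face * coupon_rate / m = 12.000000
Periods per year m = 2; per-period yield y/m = 0.038000
Number of cashflows N = 4
Cashflows (t years, CF_t, discount factor 1/(1+y/m)^(m*t), PV):
  t = 0.5000: CF_t = 12.000000, DF = 0.963391, PV = 11.560694
  t = 1.0000: CF_t = 12.000000, DF = 0.928122, PV = 11.137470
  t = 1.5000: CF_t = 12.000000, DF = 0.894145, PV = 10.729740
  t = 2.0000: CF_t = 1012.000000, DF = 0.861411, PV = 871.748279
Price P = sum_t PV_t = 905.176182
Macaulay numerator sum_t t * PV_t:
  t * PV_t at t = 0.5000: 5.780347
  t * PV_t at t = 1.0000: 11.137470
  t * PV_t at t = 1.5000: 16.094610
  t * PV_t at t = 2.0000: 1743.496557
Macaulay duration D = (sum_t t * PV_t) / P = 1776.508983 / 905.176182 = 1.962611
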